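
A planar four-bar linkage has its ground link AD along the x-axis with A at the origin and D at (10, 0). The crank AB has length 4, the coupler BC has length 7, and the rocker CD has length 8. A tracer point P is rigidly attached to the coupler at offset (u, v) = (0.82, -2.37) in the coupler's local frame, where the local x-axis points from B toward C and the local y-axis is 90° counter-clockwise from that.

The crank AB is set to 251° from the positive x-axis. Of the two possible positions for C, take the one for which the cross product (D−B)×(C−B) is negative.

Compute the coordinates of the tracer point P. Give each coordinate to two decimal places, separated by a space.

A=(0,0), D=(10.00,0)
B = A + 4.00·(cos251°, sin251°) = (-1.3023, -3.7821)
|BD| = 11.9183
circle(B,7.00) ∩ circle(D,8.00): a=5.3299, h=4.5379
  candidates: C₊=(2.3121,2.2126) cross=54.084; C₋=(5.1921,-6.3941) cross=-54.084
  mode - wants cross < 0 → take C=(5.1921,-6.3941) (cross=-54.084)
ex = (C−B)/|BC| = (0.9278,-0.3731); ey = (0.3731,0.9278)
P = B + 0.82·ex + -2.37·ey = (-1.4259,-6.2869)

-1.43 -6.29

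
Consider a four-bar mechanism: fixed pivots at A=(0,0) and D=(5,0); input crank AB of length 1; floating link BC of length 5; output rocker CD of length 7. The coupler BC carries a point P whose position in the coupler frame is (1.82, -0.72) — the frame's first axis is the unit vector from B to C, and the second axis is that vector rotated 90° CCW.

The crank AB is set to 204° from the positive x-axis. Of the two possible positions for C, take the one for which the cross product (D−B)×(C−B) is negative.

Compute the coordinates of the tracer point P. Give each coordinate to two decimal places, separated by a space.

A=(0,0), D=(5.00,0)
B = A + 1.00·(cos204°, sin204°) = (-0.9135, -0.4067)
|BD| = 5.9275
circle(B,5.00) ∩ circle(D,7.00): a=0.9393, h=4.9110
  candidates: C₊=(-0.3134,4.5571) cross=29.110; C₋=(0.3605,-5.2417) cross=-29.110
  mode - wants cross < 0 → take C=(0.3605,-5.2417) (cross=-29.110)
ex = (C−B)/|BC| = (0.2548,-0.9670); ey = (0.9670,0.2548)
P = B + 1.82·ex + -0.72·ey = (-1.1460,-2.3501)

-1.15 -2.35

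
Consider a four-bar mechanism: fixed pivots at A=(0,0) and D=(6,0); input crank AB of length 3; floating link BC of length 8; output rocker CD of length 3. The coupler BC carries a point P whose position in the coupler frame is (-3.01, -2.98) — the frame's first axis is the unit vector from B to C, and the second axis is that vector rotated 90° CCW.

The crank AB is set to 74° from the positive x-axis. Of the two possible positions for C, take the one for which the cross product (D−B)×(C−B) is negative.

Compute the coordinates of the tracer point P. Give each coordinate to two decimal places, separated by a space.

A=(0,0), D=(6.00,0)
B = A + 3.00·(cos74°, sin74°) = (0.8269, 2.8838)
|BD| = 5.9226
circle(B,8.00) ∩ circle(D,3.00): a=7.6045, h=2.4842
  candidates: C₊=(8.6787,1.3508) cross=14.713; C₋=(6.2595,-2.9888) cross=-14.713
  mode - wants cross < 0 → take C=(6.2595,-2.9888) (cross=-14.713)
ex = (C−B)/|BC| = (0.6791,-0.7341); ey = (0.7341,0.6791)
P = B + -3.01·ex + -2.98·ey = (-3.4046,3.0697)

-3.40 3.07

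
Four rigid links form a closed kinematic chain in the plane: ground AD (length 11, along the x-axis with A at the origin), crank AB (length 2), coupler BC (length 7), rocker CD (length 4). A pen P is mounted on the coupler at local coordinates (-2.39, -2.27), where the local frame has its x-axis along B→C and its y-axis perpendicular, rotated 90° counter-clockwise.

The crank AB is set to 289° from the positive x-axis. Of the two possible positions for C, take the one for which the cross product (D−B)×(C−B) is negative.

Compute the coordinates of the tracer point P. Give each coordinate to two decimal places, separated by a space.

-1.83 -4.06

A=(0,0), D=(11.00,0)
B = A + 2.00·(cos289°, sin289°) = (0.6511, -1.8910)
|BD| = 10.5202
circle(B,7.00) ∩ circle(D,4.00): a=6.8285, h=1.5399
  candidates: C₊=(7.0916,0.8512) cross=16.200; C₋=(7.6452,-2.1784) cross=-16.200
  mode - wants cross < 0 → take C=(7.6452,-2.1784) (cross=-16.200)
ex = (C−B)/|BC| = (0.9992,-0.0411); ey = (0.0411,0.9992)
P = B + -2.39·ex + -2.27·ey = (-1.8300,-4.0610)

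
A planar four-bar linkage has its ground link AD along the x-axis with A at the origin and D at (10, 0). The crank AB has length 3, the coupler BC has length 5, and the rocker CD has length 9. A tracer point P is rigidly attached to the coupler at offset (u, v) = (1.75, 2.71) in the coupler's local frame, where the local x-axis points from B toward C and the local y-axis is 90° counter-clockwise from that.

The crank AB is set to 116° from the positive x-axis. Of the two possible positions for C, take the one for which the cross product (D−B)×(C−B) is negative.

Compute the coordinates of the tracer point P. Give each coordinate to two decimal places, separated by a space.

A=(0,0), D=(10.00,0)
B = A + 3.00·(cos116°, sin116°) = (-1.3151, 2.6964)
|BD| = 11.6320
circle(B,5.00) ∩ circle(D,9.00): a=3.4088, h=3.6579
  candidates: C₊=(2.8488,5.4644) cross=42.548; C₋=(1.1529,-1.6520) cross=-42.548
  mode - wants cross < 0 → take C=(1.1529,-1.6520) (cross=-42.548)
ex = (C−B)/|BC| = (0.4936,-0.8697); ey = (0.8697,0.4936)
P = B + 1.75·ex + 2.71·ey = (1.9055,2.5121)

1.91 2.51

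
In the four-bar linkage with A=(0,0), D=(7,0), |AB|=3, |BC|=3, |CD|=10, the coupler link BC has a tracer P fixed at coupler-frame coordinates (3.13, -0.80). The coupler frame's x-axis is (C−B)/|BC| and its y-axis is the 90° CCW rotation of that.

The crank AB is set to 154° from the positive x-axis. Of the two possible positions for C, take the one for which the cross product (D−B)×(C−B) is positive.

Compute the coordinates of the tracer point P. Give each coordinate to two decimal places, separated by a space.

-1.24 4.20

A=(0,0), D=(7.00,0)
B = A + 3.00·(cos154°, sin154°) = (-2.6964, 1.3151)
|BD| = 9.7852
circle(B,3.00) ∩ circle(D,10.00): a=0.2427, h=2.9902
  candidates: C₊=(-2.0540,4.2455) cross=29.259; C₋=(-2.8578,-1.6805) cross=-29.259
  mode + wants cross > 0 → take C=(-2.0540,4.2455) (cross=29.259)
ex = (C−B)/|BC| = (0.2141,0.9768); ey = (-0.9768,0.2141)
P = B + 3.13·ex + -0.80·ey = (-1.2447,4.2012)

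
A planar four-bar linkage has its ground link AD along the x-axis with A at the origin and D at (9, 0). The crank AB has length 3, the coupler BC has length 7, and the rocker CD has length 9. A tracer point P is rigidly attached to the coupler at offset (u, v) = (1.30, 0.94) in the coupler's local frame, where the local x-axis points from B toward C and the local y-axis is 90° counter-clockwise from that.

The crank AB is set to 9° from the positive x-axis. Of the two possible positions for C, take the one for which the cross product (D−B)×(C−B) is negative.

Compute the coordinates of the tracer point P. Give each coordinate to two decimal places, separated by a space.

3.87 -0.85

A=(0,0), D=(9.00,0)
B = A + 3.00·(cos9°, sin9°) = (2.9631, 0.4693)
|BD| = 6.0551
circle(B,7.00) ∩ circle(D,9.00): a=0.3852, h=6.9894
  candidates: C₊=(3.8888,7.4078) cross=42.322; C₋=(2.8054,-6.5289) cross=-42.322
  mode - wants cross < 0 → take C=(2.8054,-6.5289) (cross=-42.322)
ex = (C−B)/|BC| = (-0.0225,-0.9997); ey = (0.9997,-0.0225)
P = B + 1.30·ex + 0.94·ey = (3.8735,-0.8515)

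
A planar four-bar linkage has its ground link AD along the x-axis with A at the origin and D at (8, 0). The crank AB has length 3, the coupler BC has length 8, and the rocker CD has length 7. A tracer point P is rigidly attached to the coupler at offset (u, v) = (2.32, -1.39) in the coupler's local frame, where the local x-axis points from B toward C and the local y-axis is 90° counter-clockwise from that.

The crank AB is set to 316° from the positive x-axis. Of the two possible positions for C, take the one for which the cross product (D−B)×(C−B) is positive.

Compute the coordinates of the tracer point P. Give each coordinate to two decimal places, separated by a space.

4.03 -0.14

A=(0,0), D=(8.00,0)
B = A + 3.00·(cos316°, sin316°) = (2.1580, -2.0840)
|BD| = 6.2026
circle(B,8.00) ∩ circle(D,7.00): a=4.3105, h=6.7394
  candidates: C₊=(3.9535,5.7119) cross=41.802; C₋=(8.4823,-6.9834) cross=-41.802
  mode + wants cross > 0 → take C=(3.9535,5.7119) (cross=41.802)
ex = (C−B)/|BC| = (0.2244,0.9745); ey = (-0.9745,0.2244)
P = B + 2.32·ex + -1.39·ey = (4.0333,-0.1351)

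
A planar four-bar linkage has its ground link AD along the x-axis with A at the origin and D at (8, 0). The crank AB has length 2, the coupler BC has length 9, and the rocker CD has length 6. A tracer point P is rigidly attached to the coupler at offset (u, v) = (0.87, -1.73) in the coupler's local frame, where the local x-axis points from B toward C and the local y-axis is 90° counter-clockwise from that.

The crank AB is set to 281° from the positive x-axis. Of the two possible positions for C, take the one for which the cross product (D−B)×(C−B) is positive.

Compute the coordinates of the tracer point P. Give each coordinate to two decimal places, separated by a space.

2.30 -2.23

A=(0,0), D=(8.00,0)
B = A + 2.00·(cos281°, sin281°) = (0.3816, -1.9633)
|BD| = 7.8673
circle(B,9.00) ∩ circle(D,6.00): a=6.7936, h=5.9032
  candidates: C₊=(5.4872,5.4485) cross=46.442; C₋=(8.4334,-5.9843) cross=-46.442
  mode + wants cross > 0 → take C=(5.4872,5.4485) (cross=46.442)
ex = (C−B)/|BC| = (0.5673,0.8235); ey = (-0.8235,0.5673)
P = B + 0.87·ex + -1.73·ey = (2.2998,-2.2282)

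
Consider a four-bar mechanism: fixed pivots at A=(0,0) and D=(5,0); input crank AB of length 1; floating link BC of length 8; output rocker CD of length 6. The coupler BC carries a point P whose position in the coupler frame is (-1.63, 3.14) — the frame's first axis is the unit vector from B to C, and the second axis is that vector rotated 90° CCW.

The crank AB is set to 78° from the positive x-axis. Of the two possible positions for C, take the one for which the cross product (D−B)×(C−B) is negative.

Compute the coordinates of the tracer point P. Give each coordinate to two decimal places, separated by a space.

A=(0,0), D=(5.00,0)
B = A + 1.00·(cos78°, sin78°) = (0.2079, 0.9781)
|BD| = 4.8909
circle(B,8.00) ∩ circle(D,6.00): a=5.3079, h=5.9855
  candidates: C₊=(6.6056,5.7812) cross=29.274; C₋=(4.2115,-5.9480) cross=-29.274
  mode - wants cross < 0 → take C=(4.2115,-5.9480) (cross=-29.274)
ex = (C−B)/|BC| = (0.5005,-0.8658); ey = (0.8658,0.5005)
P = B + -1.63·ex + 3.14·ey = (2.1107,3.9608)

2.11 3.96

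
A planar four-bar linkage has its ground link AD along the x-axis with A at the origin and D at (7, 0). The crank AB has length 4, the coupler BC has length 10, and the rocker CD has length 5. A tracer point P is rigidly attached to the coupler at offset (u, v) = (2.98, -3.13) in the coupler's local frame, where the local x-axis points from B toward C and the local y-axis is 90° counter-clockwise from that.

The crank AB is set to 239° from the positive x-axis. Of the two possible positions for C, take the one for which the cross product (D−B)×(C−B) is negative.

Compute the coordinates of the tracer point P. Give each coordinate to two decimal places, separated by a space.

0.42 -6.97

A=(0,0), D=(7.00,0)
B = A + 4.00·(cos239°, sin239°) = (-2.0602, -3.4287)
|BD| = 9.6872
circle(B,10.00) ∩ circle(D,5.00): a=8.7147, h=4.9045
  candidates: C₊=(4.3545,4.2428) cross=47.511; C₋=(7.8263,-4.9312) cross=-47.511
  mode - wants cross < 0 → take C=(7.8263,-4.9312) (cross=-47.511)
ex = (C−B)/|BC| = (0.9886,-0.1503); ey = (0.1503,0.9886)
P = B + 2.98·ex + -3.13·ey = (0.4157,-6.9709)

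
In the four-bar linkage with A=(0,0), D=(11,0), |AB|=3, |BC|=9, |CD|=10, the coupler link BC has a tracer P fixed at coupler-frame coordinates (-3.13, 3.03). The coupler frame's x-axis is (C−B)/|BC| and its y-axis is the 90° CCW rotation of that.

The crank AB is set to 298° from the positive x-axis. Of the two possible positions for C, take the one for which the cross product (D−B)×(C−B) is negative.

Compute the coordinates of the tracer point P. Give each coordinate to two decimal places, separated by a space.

A=(0,0), D=(11.00,0)
B = A + 3.00·(cos298°, sin298°) = (1.4084, -2.6488)
|BD| = 9.9506
circle(B,9.00) ∩ circle(D,10.00): a=4.0206, h=8.0520
  candidates: C₊=(3.1405,6.1829) cross=80.122; C₋=(7.4274,-9.3400) cross=-80.122
  mode - wants cross < 0 → take C=(7.4274,-9.3400) (cross=-80.122)
ex = (C−B)/|BC| = (0.6688,-0.7435); ey = (0.7435,0.6688)
P = B + -3.13·ex + 3.03·ey = (1.5679,1.7046)

1.57 1.70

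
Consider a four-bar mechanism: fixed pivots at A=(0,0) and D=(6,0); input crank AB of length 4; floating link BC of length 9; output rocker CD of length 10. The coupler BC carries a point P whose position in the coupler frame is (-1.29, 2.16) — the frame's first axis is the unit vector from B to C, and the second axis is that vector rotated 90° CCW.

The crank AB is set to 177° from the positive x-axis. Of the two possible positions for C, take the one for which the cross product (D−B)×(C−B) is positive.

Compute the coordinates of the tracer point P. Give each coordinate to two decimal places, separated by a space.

-6.51 0.08

A=(0,0), D=(6.00,0)
B = A + 4.00·(cos177°, sin177°) = (-3.9945, 0.2093)
|BD| = 9.9967
circle(B,9.00) ∩ circle(D,10.00): a=4.0480, h=8.0382
  candidates: C₊=(0.2210,8.1611) cross=80.356; C₋=(-0.1157,-7.9119) cross=-80.356
  mode + wants cross > 0 → take C=(0.2210,8.1611) (cross=80.356)
ex = (C−B)/|BC| = (0.4684,0.8835); ey = (-0.8835,0.4684)
P = B + -1.29·ex + 2.16·ey = (-6.5071,0.0813)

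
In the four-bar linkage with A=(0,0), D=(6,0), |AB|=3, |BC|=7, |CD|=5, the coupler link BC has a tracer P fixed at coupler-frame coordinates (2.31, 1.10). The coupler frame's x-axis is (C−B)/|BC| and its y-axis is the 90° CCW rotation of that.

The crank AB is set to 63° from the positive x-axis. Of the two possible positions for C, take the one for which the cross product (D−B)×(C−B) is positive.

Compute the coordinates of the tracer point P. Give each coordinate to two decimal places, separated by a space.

A=(0,0), D=(6.00,0)
B = A + 3.00·(cos63°, sin63°) = (1.3620, 2.6730)
|BD| = 5.3532
circle(B,7.00) ∩ circle(D,5.00): a=4.9182, h=4.9810
  candidates: C₊=(8.1104,4.5328) cross=26.664; C₋=(3.1360,-4.0985) cross=-26.664
  mode + wants cross > 0 → take C=(8.1104,4.5328) (cross=26.664)
ex = (C−B)/|BC| = (0.9641,0.2657); ey = (-0.2657,0.9641)
P = B + 2.31·ex + 1.10·ey = (3.2967,4.3472)

3.30 4.35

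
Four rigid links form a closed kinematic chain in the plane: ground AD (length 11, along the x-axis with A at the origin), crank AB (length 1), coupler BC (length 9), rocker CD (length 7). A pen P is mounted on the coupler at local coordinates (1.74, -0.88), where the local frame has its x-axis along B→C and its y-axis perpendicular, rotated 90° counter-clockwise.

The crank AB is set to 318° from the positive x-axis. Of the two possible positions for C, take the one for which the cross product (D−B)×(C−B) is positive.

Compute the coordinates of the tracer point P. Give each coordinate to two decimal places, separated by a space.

A=(0,0), D=(11.00,0)
B = A + 1.00·(cos318°, sin318°) = (0.7431, -0.6691)
|BD| = 10.2787
circle(B,9.00) ∩ circle(D,7.00): a=6.6960, h=6.0137
  candidates: C₊=(7.0334,5.7677) cross=61.812; C₋=(7.8164,-6.2341) cross=-61.812
  mode + wants cross > 0 → take C=(7.0334,5.7677) (cross=61.812)
ex = (C−B)/|BC| = (0.6989,0.7152); ey = (-0.7152,0.6989)
P = B + 1.74·ex + -0.88·ey = (2.5886,-0.0397)

2.59 -0.04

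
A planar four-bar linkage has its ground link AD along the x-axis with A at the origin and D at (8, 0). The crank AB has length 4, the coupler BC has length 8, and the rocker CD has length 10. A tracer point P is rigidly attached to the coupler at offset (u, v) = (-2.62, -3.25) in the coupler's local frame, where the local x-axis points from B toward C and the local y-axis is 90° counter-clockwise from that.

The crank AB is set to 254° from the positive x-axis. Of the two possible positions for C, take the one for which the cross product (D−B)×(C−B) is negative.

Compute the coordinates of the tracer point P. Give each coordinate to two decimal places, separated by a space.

-5.25 -4.35

A=(0,0), D=(8.00,0)
B = A + 4.00·(cos254°, sin254°) = (-1.1025, -3.8450)
|BD| = 9.8813
circle(B,8.00) ∩ circle(D,10.00): a=3.1191, h=7.3669
  candidates: C₊=(-1.0960,4.1550) cross=72.795; C₋=(4.6373,-9.4177) cross=-72.795
  mode - wants cross < 0 → take C=(4.6373,-9.4177) (cross=-72.795)
ex = (C−B)/|BC| = (0.7175,-0.6966); ey = (0.6966,0.7175)
P = B + -2.62·ex + -3.25·ey = (-5.2462,-4.3518)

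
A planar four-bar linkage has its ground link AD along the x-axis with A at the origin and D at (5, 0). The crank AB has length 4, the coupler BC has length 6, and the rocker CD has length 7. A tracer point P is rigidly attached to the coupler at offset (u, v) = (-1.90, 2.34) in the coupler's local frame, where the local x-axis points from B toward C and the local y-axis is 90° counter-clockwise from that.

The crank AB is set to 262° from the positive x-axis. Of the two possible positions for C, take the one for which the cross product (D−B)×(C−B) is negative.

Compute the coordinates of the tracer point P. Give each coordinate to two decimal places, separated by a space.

A=(0,0), D=(5.00,0)
B = A + 4.00·(cos262°, sin262°) = (-0.5567, -3.9611)
|BD| = 6.8240
circle(B,6.00) ∩ circle(D,7.00): a=2.4595, h=5.4727
  candidates: C₊=(-1.7307,1.9229) cross=37.346; C₋=(4.6228,-6.9898) cross=-37.346
  mode - wants cross < 0 → take C=(4.6228,-6.9898) (cross=-37.346)
ex = (C−B)/|BC| = (0.8632,-0.5048); ey = (0.5048,0.8632)
P = B + -1.90·ex + 2.34·ey = (-1.0156,-0.9820)

-1.02 -0.98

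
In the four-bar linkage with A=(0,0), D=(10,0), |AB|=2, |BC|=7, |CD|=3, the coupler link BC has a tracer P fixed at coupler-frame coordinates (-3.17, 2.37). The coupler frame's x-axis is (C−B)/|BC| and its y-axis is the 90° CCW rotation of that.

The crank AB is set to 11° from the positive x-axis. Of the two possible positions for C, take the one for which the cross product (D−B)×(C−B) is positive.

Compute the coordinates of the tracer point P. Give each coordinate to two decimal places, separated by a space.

A=(0,0), D=(10.00,0)
B = A + 2.00·(cos11°, sin11°) = (1.9633, 0.3816)
|BD| = 8.0458
circle(B,7.00) ∩ circle(D,3.00): a=6.5087, h=2.5763
  candidates: C₊=(8.5868,2.6463) cross=20.728; C₋=(8.3424,-2.5005) cross=-20.728
  mode + wants cross > 0 → take C=(8.5868,2.6463) (cross=20.728)
ex = (C−B)/|BC| = (0.9462,0.3235); ey = (-0.3235,0.9462)
P = B + -3.17·ex + 2.37·ey = (-1.8030,1.5986)

-1.80 1.60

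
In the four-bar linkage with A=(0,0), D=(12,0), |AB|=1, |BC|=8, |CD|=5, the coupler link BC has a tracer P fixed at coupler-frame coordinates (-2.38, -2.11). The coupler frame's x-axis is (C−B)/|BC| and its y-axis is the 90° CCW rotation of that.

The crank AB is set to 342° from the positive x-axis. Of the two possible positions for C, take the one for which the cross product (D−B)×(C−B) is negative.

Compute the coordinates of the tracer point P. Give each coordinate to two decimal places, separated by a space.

A=(0,0), D=(12.00,0)
B = A + 1.00·(cos342°, sin342°) = (0.9511, -0.3090)
|BD| = 11.0533
circle(B,8.00) ∩ circle(D,5.00): a=7.2908, h=3.2930
  candidates: C₊=(8.1470,3.1865) cross=36.399; C₋=(8.3311,-3.3969) cross=-36.399
  mode - wants cross < 0 → take C=(8.3311,-3.3969) (cross=-36.399)
ex = (C−B)/|BC| = (0.9225,-0.3860); ey = (0.3860,0.9225)
P = B + -2.38·ex + -2.11·ey = (-2.0589,-1.3368)

-2.06 -1.34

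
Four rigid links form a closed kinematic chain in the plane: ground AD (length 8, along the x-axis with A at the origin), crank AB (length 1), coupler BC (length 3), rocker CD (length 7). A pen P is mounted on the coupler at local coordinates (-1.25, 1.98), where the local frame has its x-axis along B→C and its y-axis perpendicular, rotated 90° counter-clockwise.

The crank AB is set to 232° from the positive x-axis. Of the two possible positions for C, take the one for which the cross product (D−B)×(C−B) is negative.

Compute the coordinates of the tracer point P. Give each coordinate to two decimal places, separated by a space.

-0.20 1.52

A=(0,0), D=(8.00,0)
B = A + 1.00·(cos232°, sin232°) = (-0.6157, -0.7880)
|BD| = 8.6516
circle(B,3.00) ∩ circle(D,7.00): a=2.0141, h=2.2234
  candidates: C₊=(1.1876,1.6096) cross=19.236; C₋=(1.5926,-2.8187) cross=-19.236
  mode - wants cross < 0 → take C=(1.5926,-2.8187) (cross=-19.236)
ex = (C−B)/|BC| = (0.7361,-0.6769); ey = (0.6769,0.7361)
P = B + -1.25·ex + 1.98·ey = (-0.1955,1.5155)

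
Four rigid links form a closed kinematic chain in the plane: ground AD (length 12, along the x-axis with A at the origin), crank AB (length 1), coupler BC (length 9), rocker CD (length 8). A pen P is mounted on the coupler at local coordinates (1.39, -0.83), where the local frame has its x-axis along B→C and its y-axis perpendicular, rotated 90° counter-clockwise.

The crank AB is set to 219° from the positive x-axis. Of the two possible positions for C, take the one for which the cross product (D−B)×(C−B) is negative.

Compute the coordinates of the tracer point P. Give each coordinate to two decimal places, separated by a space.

-0.13 -2.11

A=(0,0), D=(12.00,0)
B = A + 1.00·(cos219°, sin219°) = (-0.7771, -0.6293)
|BD| = 12.7926
circle(B,9.00) ∩ circle(D,8.00): a=7.0608, h=5.5808
  candidates: C₊=(6.0005,5.2921) cross=71.393; C₋=(6.5496,-5.8560) cross=-71.393
  mode - wants cross < 0 → take C=(6.5496,-5.8560) (cross=-71.393)
ex = (C−B)/|BC| = (0.8141,-0.5807); ey = (0.5807,0.8141)
P = B + 1.39·ex + -0.83·ey = (-0.1276,-2.1122)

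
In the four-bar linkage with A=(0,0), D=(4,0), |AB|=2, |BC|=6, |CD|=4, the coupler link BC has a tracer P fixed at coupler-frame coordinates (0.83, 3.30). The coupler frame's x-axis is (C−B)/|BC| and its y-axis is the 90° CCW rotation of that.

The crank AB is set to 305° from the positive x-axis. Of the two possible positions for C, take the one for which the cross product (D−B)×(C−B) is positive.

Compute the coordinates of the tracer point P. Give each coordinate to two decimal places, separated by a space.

A=(0,0), D=(4.00,0)
B = A + 2.00·(cos305°, sin305°) = (1.1472, -1.6383)
|BD| = 3.2898
circle(B,6.00) ∩ circle(D,4.00): a=4.6846, h=3.7489
  candidates: C₊=(3.3426,3.9456) cross=12.333; C₋=(7.0765,-2.5564) cross=-12.333
  mode + wants cross > 0 → take C=(3.3426,3.9456) (cross=12.333)
ex = (C−B)/|BC| = (0.3659,0.9307); ey = (-0.9307,0.3659)
P = B + 0.83·ex + 3.30·ey = (-1.6203,0.3416)

-1.62 0.34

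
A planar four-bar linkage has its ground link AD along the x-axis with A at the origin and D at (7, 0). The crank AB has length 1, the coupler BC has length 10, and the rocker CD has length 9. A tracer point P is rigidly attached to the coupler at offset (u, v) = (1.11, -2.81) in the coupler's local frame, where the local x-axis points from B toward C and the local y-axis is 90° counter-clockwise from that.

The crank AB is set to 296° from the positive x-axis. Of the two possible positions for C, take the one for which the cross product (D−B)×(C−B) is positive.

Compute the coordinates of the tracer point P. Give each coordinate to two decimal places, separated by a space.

3.46 -0.84

A=(0,0), D=(7.00,0)
B = A + 1.00·(cos296°, sin296°) = (0.4384, -0.8988)
|BD| = 6.6229
circle(B,10.00) ∩ circle(D,9.00): a=4.7459, h=8.8021
  candidates: C₊=(3.9458,8.4659) cross=58.295; C₋=(6.3349,-8.9754) cross=-58.295
  mode + wants cross > 0 → take C=(3.9458,8.4659) (cross=58.295)
ex = (C−B)/|BC| = (0.3507,0.9365); ey = (-0.9365,0.3507)
P = B + 1.11·ex + -2.81·ey = (3.4592,-0.8449)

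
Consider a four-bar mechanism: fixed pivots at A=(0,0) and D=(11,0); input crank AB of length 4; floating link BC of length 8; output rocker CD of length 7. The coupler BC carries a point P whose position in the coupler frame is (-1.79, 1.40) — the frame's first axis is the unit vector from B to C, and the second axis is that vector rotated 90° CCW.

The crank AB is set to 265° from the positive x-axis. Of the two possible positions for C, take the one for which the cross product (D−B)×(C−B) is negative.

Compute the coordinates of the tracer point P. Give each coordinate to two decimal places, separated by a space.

-1.73 -2.18

A=(0,0), D=(11.00,0)
B = A + 4.00·(cos265°, sin265°) = (-0.3486, -3.9848)
|BD| = 12.0279
circle(B,8.00) ∩ circle(D,7.00): a=6.6375, h=4.4658
  candidates: C₊=(4.4345,2.4278) cross=53.715; C₋=(7.3935,-5.9995) cross=-53.715
  mode - wants cross < 0 → take C=(7.3935,-5.9995) (cross=-53.715)
ex = (C−B)/|BC| = (0.9678,-0.2518); ey = (0.2518,0.9678)
P = B + -1.79·ex + 1.40·ey = (-1.7284,-2.1791)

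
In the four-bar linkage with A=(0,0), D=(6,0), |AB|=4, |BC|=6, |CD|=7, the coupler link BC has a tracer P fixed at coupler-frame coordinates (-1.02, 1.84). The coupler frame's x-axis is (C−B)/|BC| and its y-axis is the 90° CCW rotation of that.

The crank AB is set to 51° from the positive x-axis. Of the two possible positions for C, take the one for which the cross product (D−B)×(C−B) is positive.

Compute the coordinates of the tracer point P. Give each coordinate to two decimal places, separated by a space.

0.56 3.89

A=(0,0), D=(6.00,0)
B = A + 4.00·(cos51°, sin51°) = (2.5173, 3.1086)
|BD| = 4.6683
circle(B,6.00) ∩ circle(D,7.00): a=0.9417, h=5.9256
  candidates: C₊=(7.1657,6.9023) cross=27.662; C₋=(-0.7260,-1.9393) cross=-27.662
  mode + wants cross > 0 → take C=(7.1657,6.9023) (cross=27.662)
ex = (C−B)/|BC| = (0.7747,0.6323); ey = (-0.6323,0.7747)
P = B + -1.02·ex + 1.84·ey = (0.5637,3.8892)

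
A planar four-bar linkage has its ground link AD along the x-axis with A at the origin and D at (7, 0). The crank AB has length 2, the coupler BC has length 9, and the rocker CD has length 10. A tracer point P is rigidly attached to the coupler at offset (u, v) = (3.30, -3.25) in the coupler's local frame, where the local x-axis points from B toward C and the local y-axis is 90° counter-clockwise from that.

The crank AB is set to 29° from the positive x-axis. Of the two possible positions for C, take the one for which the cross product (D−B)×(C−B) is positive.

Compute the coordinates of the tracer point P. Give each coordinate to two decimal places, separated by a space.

5.79 3.24

A=(0,0), D=(7.00,0)
B = A + 2.00·(cos29°, sin29°) = (1.7492, 0.9696)
|BD| = 5.3395
circle(B,9.00) ∩ circle(D,10.00): a=0.8906, h=8.9558
  candidates: C₊=(4.2513,9.6148) cross=47.820; C₋=(0.9987,-7.9990) cross=-47.820
  mode + wants cross > 0 → take C=(4.2513,9.6148) (cross=47.820)
ex = (C−B)/|BC| = (0.2780,0.9606); ey = (-0.9606,0.2780)
P = B + 3.30·ex + -3.25·ey = (5.7886,3.2360)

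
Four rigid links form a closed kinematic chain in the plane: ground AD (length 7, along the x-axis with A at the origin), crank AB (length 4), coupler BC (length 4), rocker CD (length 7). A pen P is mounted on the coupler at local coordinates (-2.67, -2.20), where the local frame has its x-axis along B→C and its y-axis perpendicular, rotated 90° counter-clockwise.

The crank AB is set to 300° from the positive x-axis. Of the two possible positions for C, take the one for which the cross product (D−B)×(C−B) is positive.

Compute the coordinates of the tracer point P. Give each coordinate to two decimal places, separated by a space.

A=(0,0), D=(7.00,0)
B = A + 4.00·(cos300°, sin300°) = (2.0000, -3.4641)
|BD| = 6.0828
circle(B,4.00) ∩ circle(D,7.00): a=0.3288, h=3.9865
  candidates: C₊=(-0.0000,0.0000) cross=24.249; C₋=(4.5405,-6.5537) cross=-24.249
  mode + wants cross > 0 → take C=(-0.0000,0.0000) (cross=24.249)
ex = (C−B)/|BC| = (-0.5000,0.8660); ey = (-0.8660,-0.5000)
P = B + -2.67·ex + -2.20·ey = (5.2403,-4.6764)

5.24 -4.68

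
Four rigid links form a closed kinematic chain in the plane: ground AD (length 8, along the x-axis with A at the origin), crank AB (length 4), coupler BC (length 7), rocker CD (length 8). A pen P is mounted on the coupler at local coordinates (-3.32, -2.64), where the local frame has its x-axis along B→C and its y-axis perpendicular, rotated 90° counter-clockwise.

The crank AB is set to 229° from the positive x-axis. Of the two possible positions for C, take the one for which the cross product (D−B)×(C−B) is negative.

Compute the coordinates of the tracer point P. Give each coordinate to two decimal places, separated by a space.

A=(0,0), D=(8.00,0)
B = A + 4.00·(cos229°, sin229°) = (-2.6242, -3.0188)
|BD| = 11.0448
circle(B,7.00) ∩ circle(D,8.00): a=4.8434, h=5.0539
  candidates: C₊=(0.6533,3.1664) cross=55.819; C₋=(3.4161,-6.5565) cross=-55.819
  mode - wants cross < 0 → take C=(3.4161,-6.5565) (cross=-55.819)
ex = (C−B)/|BC| = (0.8629,-0.5054); ey = (0.5054,0.8629)
P = B + -3.32·ex + -2.64·ey = (-6.8233,-3.6190)

-6.82 -3.62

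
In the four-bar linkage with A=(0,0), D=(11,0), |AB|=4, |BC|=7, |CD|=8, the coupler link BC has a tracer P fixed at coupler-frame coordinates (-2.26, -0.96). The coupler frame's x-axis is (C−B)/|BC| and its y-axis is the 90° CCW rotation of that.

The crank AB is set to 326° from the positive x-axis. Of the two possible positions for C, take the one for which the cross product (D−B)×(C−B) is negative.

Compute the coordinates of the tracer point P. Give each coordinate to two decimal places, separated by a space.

A=(0,0), D=(11.00,0)
B = A + 4.00·(cos326°, sin326°) = (3.3162, -2.2368)
|BD| = 8.0028
circle(B,7.00) ∩ circle(D,8.00): a=3.0642, h=6.2937
  candidates: C₊=(4.4992,4.6625) cross=50.367; C₋=(8.0173,-7.4232) cross=-50.367
  mode - wants cross < 0 → take C=(8.0173,-7.4232) (cross=-50.367)
ex = (C−B)/|BC| = (0.6716,-0.7409); ey = (0.7409,0.6716)
P = B + -2.26·ex + -0.96·ey = (1.0871,-1.2070)

1.09 -1.21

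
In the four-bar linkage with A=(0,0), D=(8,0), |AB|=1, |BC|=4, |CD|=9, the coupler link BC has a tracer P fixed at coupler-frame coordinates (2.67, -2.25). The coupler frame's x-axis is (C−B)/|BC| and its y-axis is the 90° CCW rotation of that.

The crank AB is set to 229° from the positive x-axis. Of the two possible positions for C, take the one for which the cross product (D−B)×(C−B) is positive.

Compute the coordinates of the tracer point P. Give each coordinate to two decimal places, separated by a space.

A=(0,0), D=(8.00,0)
B = A + 1.00·(cos229°, sin229°) = (-0.6561, -0.7547)
|BD| = 8.6889
circle(B,4.00) ∩ circle(D,9.00): a=0.6040, h=3.9541
  candidates: C₊=(-0.3978,3.2369) cross=34.357; C₋=(0.2892,-4.6414) cross=-34.357
  mode + wants cross > 0 → take C=(-0.3978,3.2369) (cross=34.357)
ex = (C−B)/|BC| = (0.0646,0.9979); ey = (-0.9979,0.0646)
P = B + 2.67·ex + -2.25·ey = (1.7617,1.7644)

1.76 1.76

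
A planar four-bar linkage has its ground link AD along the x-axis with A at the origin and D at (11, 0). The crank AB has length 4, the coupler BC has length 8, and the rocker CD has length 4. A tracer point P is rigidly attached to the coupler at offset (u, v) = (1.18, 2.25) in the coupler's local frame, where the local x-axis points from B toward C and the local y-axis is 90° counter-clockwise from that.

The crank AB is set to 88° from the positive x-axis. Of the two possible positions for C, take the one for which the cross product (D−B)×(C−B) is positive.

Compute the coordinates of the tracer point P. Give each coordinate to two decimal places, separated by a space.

1.67 6.02

A=(0,0), D=(11.00,0)
B = A + 4.00·(cos88°, sin88°) = (0.1396, 3.9976)
|BD| = 11.5728
circle(B,8.00) ∩ circle(D,4.00): a=7.8602, h=1.4890
  candidates: C₊=(8.0303,2.6797) cross=17.231; C₋=(7.0017,-0.1149) cross=-17.231
  mode + wants cross > 0 → take C=(8.0303,2.6797) (cross=17.231)
ex = (C−B)/|BC| = (0.9863,-0.1647); ey = (0.1647,0.9863)
P = B + 1.18·ex + 2.25·ey = (1.6741,6.0224)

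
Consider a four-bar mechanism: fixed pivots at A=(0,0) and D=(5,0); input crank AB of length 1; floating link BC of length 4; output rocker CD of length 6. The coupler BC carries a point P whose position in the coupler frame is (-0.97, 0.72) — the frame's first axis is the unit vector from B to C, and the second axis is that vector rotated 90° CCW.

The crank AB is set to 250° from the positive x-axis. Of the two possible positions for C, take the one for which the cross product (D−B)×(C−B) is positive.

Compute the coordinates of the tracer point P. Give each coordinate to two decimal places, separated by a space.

-1.10 -1.88

A=(0,0), D=(5.00,0)
B = A + 1.00·(cos250°, sin250°) = (-0.3420, -0.9397)
|BD| = 5.4240
circle(B,4.00) ∩ circle(D,6.00): a=0.8684, h=3.9046
  candidates: C₊=(-0.1632,3.0563) cross=21.179; C₋=(1.1897,-4.6348) cross=-21.179
  mode + wants cross > 0 → take C=(-0.1632,3.0563) (cross=21.179)
ex = (C−B)/|BC| = (0.0447,0.9990); ey = (-0.9990,0.0447)
P = B + -0.97·ex + 0.72·ey = (-1.1047,-1.8765)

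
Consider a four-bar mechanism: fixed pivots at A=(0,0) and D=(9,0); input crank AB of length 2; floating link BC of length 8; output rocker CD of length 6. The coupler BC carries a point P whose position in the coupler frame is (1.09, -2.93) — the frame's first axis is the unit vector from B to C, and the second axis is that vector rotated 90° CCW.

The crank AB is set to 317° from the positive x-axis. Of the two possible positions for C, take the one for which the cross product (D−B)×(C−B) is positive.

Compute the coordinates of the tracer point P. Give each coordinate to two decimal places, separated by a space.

4.49 -2.14

A=(0,0), D=(9.00,0)
B = A + 2.00·(cos317°, sin317°) = (1.4627, -1.3640)
|BD| = 7.6597
circle(B,8.00) ∩ circle(D,6.00): a=5.6576, h=5.6561
  candidates: C₊=(6.0227,5.2092) cross=43.324; C₋=(8.0371,-5.9222) cross=-43.324
  mode + wants cross > 0 → take C=(6.0227,5.2092) (cross=43.324)
ex = (C−B)/|BC| = (0.5700,0.8216); ey = (-0.8216,0.5700)
P = B + 1.09·ex + -2.93·ey = (4.4914,-2.1385)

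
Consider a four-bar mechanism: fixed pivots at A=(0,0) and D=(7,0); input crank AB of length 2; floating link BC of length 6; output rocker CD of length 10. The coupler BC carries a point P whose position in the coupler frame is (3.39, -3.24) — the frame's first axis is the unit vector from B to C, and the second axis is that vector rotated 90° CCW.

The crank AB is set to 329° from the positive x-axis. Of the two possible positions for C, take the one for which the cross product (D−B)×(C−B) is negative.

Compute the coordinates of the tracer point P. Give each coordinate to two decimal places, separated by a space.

A=(0,0), D=(7.00,0)
B = A + 2.00·(cos329°, sin329°) = (1.7143, -1.0301)
|BD| = 5.3851
circle(B,6.00) ∩ circle(D,10.00): a=-3.2498, h=5.0437
  candidates: C₊=(-2.4402,3.2989) cross=27.161; C₋=(-0.5107,-6.6023) cross=-27.161
  mode - wants cross < 0 → take C=(-0.5107,-6.6023) (cross=-27.161)
ex = (C−B)/|BC| = (-0.3708,-0.9287); ey = (0.9287,-0.3708)
P = B + 3.39·ex + -3.24·ey = (-2.5518,-2.9769)

-2.55 -2.98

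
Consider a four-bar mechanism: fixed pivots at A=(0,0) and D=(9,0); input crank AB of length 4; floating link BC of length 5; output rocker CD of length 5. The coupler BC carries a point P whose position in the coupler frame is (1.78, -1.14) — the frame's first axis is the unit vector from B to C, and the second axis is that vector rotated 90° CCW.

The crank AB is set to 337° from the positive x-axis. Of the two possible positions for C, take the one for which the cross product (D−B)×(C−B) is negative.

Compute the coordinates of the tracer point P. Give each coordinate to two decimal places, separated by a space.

A=(0,0), D=(9.00,0)
B = A + 4.00·(cos337°, sin337°) = (3.6820, -1.5629)
|BD| = 5.5429
circle(B,5.00) ∩ circle(D,5.00): a=2.7714, h=4.1616
  candidates: C₊=(5.1676,3.2113) cross=23.067; C₋=(7.5145,-4.7742) cross=-23.067
  mode - wants cross < 0 → take C=(7.5145,-4.7742) (cross=-23.067)
ex = (C−B)/|BC| = (0.7665,-0.6423); ey = (0.6423,0.7665)
P = B + 1.78·ex + -1.14·ey = (4.3142,-3.5799)

4.31 -3.58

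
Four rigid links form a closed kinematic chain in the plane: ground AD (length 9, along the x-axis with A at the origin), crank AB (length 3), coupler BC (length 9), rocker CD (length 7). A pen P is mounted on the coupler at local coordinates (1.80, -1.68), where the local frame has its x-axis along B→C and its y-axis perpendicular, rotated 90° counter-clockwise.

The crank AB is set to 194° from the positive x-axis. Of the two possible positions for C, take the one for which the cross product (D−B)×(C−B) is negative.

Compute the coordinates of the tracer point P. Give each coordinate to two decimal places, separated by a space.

-2.28 -3.11

A=(0,0), D=(9.00,0)
B = A + 3.00·(cos194°, sin194°) = (-2.9109, -0.7258)
|BD| = 11.9330
circle(B,9.00) ∩ circle(D,7.00): a=7.3073, h=5.2539
  candidates: C₊=(4.0634,4.9628) cross=62.694; C₋=(4.7024,-5.5255) cross=-62.694
  mode - wants cross < 0 → take C=(4.7024,-5.5255) (cross=-62.694)
ex = (C−B)/|BC| = (0.8459,-0.5333); ey = (0.5333,0.8459)
P = B + 1.80·ex + -1.68·ey = (-2.2842,-3.1069)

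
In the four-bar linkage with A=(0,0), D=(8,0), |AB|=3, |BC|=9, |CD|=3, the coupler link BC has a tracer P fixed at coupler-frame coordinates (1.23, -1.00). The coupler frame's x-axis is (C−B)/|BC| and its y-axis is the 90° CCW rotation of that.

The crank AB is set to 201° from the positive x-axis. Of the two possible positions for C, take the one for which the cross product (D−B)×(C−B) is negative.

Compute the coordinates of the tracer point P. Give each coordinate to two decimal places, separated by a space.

A=(0,0), D=(8.00,0)
B = A + 3.00·(cos201°, sin201°) = (-2.8007, -1.0751)
|BD| = 10.8541
circle(B,9.00) ∩ circle(D,3.00): a=8.7438, h=2.1322
  candidates: C₊=(5.6888,1.9127) cross=23.144; C₋=(6.1112,-2.3308) cross=-23.144
  mode - wants cross < 0 → take C=(6.1112,-2.3308) (cross=-23.144)
ex = (C−B)/|BC| = (0.9902,-0.1395); ey = (0.1395,0.9902)
P = B + 1.23·ex + -1.00·ey = (-1.7223,-2.2369)

-1.72 -2.24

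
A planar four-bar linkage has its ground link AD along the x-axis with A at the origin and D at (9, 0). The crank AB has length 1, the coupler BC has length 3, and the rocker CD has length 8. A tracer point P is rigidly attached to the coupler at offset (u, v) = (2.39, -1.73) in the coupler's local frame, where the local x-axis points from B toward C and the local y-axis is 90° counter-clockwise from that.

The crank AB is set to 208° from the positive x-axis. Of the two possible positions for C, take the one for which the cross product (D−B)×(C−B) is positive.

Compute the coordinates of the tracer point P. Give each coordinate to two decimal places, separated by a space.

A=(0,0), D=(9.00,0)
B = A + 1.00·(cos208°, sin208°) = (-0.8829, -0.4695)
|BD| = 9.8941
circle(B,3.00) ∩ circle(D,8.00): a=2.1676, h=2.0740
  candidates: C₊=(1.1838,1.7050) cross=20.520; C₋=(1.3806,-2.4383) cross=-20.520
  mode + wants cross > 0 → take C=(1.1838,1.7050) (cross=20.520)
ex = (C−B)/|BC| = (0.6889,0.7248); ey = (-0.7248,0.6889)
P = B + 2.39·ex + -1.73·ey = (2.0175,0.0711)

2.02 0.07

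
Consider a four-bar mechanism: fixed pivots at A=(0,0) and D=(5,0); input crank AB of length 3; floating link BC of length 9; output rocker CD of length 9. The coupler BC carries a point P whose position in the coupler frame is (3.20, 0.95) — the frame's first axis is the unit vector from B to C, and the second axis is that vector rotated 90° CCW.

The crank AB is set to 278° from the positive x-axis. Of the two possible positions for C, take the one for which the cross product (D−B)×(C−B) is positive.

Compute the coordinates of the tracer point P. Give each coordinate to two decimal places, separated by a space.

-1.34 -0.13

A=(0,0), D=(5.00,0)
B = A + 3.00·(cos278°, sin278°) = (0.4175, -2.9708)
|BD| = 5.4612
circle(B,9.00) ∩ circle(D,9.00): a=2.7306, h=8.5758
  candidates: C₊=(-1.9563,5.7105) cross=46.834; C₋=(7.3738,-8.6813) cross=-46.834
  mode + wants cross > 0 → take C=(-1.9563,5.7105) (cross=46.834)
ex = (C−B)/|BC| = (-0.2638,0.9646); ey = (-0.9646,-0.2638)
P = B + 3.20·ex + 0.95·ey = (-1.3429,-0.1347)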